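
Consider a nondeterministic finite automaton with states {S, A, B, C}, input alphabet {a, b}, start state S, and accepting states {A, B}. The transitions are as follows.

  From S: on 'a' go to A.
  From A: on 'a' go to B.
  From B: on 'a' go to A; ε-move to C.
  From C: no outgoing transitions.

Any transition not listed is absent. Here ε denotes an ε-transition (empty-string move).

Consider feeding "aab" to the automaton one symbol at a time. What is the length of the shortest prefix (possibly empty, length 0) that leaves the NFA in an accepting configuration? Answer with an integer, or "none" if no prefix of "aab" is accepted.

1

Start in {S}.
Read 'a': S→{A}; now {A}.
None of the earlier sets intersect F, but {A} does.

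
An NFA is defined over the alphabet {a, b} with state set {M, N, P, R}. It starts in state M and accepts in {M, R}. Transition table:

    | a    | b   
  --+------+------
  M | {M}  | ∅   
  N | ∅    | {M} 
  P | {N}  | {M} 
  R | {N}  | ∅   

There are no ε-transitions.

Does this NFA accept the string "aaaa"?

Start in {M}.
Read 'a': {M} → {M}.
Read 'a': {M} → {M}.
Read 'a': {M} → {M}.
Read 'a': {M} → {M}.
The final set {M} contains the accepting state M.

Yes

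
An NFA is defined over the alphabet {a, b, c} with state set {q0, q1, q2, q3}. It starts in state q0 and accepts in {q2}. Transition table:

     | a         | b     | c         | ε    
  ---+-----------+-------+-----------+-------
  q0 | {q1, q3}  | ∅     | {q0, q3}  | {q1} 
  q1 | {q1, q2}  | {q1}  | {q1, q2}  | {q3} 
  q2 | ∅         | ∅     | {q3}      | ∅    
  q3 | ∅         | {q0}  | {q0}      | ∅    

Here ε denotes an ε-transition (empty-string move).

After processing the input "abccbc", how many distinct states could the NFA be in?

Start: ε-closure({q0}) = {q0, q1, q3}.
Read 'a': q0→{q1, q3}, q1→{q1, q2}, q3→∅; now {q1, q2, q3}.
Read 'b': q1→{q1}, q2→∅, q3→{q0}; union {q0, q1}; ε-closure = {q0, q1, q3}.
Read 'c': q0→{q0, q3}, q1→{q1, q2}, q3→{q0}; now {q0, q1, q2, q3}.
Read 'c': q0→{q0, q3}, q1→{q1, q2}, q2→{q3}, q3→{q0}; now {q0, q1, q2, q3}.
Read 'b': q0→∅, q1→{q1}, q2→∅, q3→{q0}; union {q0, q1}; ε-closure = {q0, q1, q3}.
Read 'c': q0→{q0, q3}, q1→{q1, q2}, q3→{q0}; now {q0, q1, q2, q3}.
That set has 4 states.

4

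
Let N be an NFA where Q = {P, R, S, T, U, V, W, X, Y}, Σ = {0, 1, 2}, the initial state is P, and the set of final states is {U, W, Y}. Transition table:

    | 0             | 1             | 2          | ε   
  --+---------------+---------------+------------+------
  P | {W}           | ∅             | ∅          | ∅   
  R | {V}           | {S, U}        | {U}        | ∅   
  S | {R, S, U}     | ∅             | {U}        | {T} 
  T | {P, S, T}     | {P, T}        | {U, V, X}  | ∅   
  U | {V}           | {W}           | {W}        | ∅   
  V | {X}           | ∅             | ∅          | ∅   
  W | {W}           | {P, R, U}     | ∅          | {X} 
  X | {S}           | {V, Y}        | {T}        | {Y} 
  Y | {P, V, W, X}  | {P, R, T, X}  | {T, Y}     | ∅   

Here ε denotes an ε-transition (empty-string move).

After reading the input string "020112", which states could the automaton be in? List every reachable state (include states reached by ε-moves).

{T, U, V, W, X, Y}

Start in {P}.
Read '0': P→{W}; union {W}; ε-closure = {W, X, Y}.
Read '2': W→∅, X→{T}, Y→{T, Y}; now {T, Y}.
Read '0': T→{P, S, T}, Y→{P, V, W, X}; union {P, S, T, V, W, X}; ε-closure = {P, S, T, V, W, X, Y}.
Read '1': P→∅, S→∅, T→{P, T}, V→∅, W→{P, R, U}, X→{V, Y}, Y→{P, R, T, X}; now {P, R, T, U, V, X, Y}.
Read '1': P→∅, R→{S, U}, T→{P, T}, U→{W}, V→∅, X→{V, Y}, Y→{P, R, T, X}; now {P, R, S, T, U, V, W, X, Y}.
Read '2': P→∅, R→{U}, S→{U}, T→{U, V, X}, U→{W}, V→∅, W→∅, X→{T}, Y→{T, Y}; now {T, U, V, W, X, Y}.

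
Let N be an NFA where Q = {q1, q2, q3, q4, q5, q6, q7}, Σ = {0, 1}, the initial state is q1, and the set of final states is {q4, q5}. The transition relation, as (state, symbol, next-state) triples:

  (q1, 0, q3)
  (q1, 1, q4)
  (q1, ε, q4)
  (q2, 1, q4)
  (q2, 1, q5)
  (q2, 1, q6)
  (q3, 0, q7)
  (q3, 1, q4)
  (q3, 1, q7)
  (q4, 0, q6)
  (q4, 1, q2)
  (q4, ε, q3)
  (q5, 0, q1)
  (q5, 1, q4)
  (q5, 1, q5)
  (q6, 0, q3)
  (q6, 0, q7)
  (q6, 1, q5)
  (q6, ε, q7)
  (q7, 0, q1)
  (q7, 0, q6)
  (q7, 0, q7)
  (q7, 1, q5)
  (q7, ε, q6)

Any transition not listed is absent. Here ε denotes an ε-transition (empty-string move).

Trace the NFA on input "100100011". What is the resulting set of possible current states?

{q2, q3, q4, q5, q6, q7}

Start: ε-closure({q1}) = {q1, q3, q4}.
Read '1': {q1, q3, q4} → {q2, q3, q4, q6, q7}.
Read '0': {q2, q3, q4, q6, q7} → {q1, q3, q4, q6, q7}.
Read '0': {q1, q3, q4, q6, q7} → {q1, q3, q4, q6, q7}.
Read '1': {q1, q3, q4, q6, q7} → {q2, q3, q4, q5, q6, q7}.
Read '0': {q2, q3, q4, q5, q6, q7} → {q1, q3, q4, q6, q7}.
Read '0': {q1, q3, q4, q6, q7} → {q1, q3, q4, q6, q7}.
Read '0': {q1, q3, q4, q6, q7} → {q1, q3, q4, q6, q7}.
Read '1': {q1, q3, q4, q6, q7} → {q2, q3, q4, q5, q6, q7}.
Read '1': {q2, q3, q4, q5, q6, q7} → {q2, q3, q4, q5, q6, q7}.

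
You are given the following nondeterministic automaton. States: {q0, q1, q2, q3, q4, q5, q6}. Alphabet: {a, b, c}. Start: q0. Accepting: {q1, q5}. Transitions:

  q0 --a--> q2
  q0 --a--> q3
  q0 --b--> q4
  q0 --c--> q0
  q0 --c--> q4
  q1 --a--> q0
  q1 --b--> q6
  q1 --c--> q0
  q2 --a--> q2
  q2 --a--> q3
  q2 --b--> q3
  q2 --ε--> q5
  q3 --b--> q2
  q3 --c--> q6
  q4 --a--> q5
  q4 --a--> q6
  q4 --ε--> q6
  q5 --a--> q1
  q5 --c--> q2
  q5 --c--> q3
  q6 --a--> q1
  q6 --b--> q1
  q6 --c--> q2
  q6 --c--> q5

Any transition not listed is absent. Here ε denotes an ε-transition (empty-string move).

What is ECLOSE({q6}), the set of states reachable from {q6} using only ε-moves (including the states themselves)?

Begin with {q6}.
No ε-moves leave this set, so the closure equals the set itself.

{q6}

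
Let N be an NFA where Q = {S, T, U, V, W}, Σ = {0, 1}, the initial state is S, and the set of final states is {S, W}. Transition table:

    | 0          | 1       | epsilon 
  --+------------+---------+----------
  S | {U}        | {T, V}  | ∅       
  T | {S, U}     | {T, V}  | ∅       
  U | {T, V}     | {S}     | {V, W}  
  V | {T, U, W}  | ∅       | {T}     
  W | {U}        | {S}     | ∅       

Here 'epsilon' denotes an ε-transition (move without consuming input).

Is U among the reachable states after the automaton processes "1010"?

Yes

Start in {S}.
Read '1': S→{T, V}; now {T, V}.
Read '0': T→{S, U}, V→{T, U, W}; union {S, T, U, W}; ε-closure = {S, T, U, V, W}.
Read '1': S→{T, V}, T→{T, V}, U→{S}, V→∅, W→{S}; now {S, T, V}.
Read '0': S→{U}, T→{S, U}, V→{T, U, W}; union {S, T, U, W}; ε-closure = {S, T, U, V, W}.
State U is in {S, T, U, V, W}.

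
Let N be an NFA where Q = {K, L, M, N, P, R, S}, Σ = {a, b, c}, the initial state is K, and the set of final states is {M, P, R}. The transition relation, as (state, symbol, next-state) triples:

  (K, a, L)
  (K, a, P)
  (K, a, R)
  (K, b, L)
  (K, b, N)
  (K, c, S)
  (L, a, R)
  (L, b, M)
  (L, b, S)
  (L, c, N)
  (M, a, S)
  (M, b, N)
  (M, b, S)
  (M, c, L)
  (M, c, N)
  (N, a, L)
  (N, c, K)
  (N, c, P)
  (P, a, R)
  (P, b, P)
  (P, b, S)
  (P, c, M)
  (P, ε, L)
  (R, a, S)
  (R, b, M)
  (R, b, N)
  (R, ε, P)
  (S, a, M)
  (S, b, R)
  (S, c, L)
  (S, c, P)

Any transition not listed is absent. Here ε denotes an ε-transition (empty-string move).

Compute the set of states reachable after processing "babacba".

Start in {K}.
Read 'b': {K} → {L, N}.
Read 'a': {L, N} → {L, P, R}.
Read 'b': {L, P, R} → {L, M, N, P, S}.
Read 'a': {L, M, N, P, S} → {L, M, P, R, S}.
Read 'c': {L, M, P, R, S} → {L, M, N, P}.
Read 'b': {L, M, N, P} → {L, M, N, P, S}.
Read 'a': {L, M, N, P, S} → {L, M, P, R, S}.

{L, M, P, R, S}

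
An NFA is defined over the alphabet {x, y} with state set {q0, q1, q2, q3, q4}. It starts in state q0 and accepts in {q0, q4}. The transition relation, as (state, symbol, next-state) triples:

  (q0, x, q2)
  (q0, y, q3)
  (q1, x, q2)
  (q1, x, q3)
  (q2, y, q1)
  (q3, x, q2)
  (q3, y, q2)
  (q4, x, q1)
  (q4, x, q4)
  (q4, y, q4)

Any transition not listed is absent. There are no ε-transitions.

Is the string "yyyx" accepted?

Start in {q0}.
Read 'y': {q0} → {q3}.
Read 'y': {q3} → {q2}.
Read 'y': {q2} → {q1}.
Read 'x': {q1} → {q2, q3}.
The final set {q2, q3} contains no accepting state.

No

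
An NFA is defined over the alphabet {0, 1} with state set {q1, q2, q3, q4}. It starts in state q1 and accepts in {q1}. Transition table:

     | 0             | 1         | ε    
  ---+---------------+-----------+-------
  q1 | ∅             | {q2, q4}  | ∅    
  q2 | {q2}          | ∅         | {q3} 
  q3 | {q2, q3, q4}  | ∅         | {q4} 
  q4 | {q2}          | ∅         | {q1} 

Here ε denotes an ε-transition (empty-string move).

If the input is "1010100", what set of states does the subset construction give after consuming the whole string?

{q1, q2, q3, q4}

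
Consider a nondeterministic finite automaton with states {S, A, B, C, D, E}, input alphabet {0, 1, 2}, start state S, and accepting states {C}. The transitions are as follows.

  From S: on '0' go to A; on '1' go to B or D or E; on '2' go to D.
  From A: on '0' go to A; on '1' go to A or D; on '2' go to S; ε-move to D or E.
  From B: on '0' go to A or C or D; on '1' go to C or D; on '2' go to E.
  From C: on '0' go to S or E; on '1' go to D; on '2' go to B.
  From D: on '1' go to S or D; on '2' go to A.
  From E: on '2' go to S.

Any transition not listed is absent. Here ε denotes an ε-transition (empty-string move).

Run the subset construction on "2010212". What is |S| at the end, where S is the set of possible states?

Start in {S}.
Read '2': S→{D}; now {D}.
Read '0': D→∅; now ∅.
The set is empty and remains empty for the remaining 5 symbols.
That set has 0 states.

0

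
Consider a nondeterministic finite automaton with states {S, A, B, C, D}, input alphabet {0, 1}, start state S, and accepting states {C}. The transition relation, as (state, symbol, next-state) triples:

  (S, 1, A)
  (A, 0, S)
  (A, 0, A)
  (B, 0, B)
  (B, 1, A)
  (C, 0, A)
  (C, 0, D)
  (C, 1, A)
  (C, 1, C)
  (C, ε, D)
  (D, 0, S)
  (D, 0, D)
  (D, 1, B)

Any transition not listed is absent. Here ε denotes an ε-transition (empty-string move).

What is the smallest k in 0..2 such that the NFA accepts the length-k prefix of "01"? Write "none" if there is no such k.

none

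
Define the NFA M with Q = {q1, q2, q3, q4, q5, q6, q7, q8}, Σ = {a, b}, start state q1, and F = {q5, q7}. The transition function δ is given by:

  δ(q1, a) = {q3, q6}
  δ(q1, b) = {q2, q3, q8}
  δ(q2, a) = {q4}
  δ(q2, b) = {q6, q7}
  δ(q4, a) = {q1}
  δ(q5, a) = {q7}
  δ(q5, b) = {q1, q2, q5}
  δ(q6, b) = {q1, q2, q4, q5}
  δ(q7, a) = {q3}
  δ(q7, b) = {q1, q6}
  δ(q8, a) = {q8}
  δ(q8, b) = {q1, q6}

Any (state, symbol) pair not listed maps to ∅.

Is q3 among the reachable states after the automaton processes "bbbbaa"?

Yes

Start in {q1}.
Read 'b': q1→{q2, q3, q8}; now {q2, q3, q8}.
Read 'b': q2→{q6, q7}, q3→∅, q8→{q1, q6}; now {q1, q6, q7}.
Read 'b': q1→{q2, q3, q8}, q6→{q1, q2, q4, q5}, q7→{q1, q6}; now {q1, q2, q3, q4, q5, q6, q8}.
Read 'b': q1→{q2, q3, q8}, q2→{q6, q7}, q3→∅, q4→∅, q5→{q1, q2, q5}, q6→{q1, q2, q4, q5}, q8→{q1, q6}; now {q1, q2, q3, q4, q5, q6, q7, q8}.
Read 'a': q1→{q3, q6}, q2→{q4}, q3→∅, q4→{q1}, q5→{q7}, q6→∅, q7→{q3}, q8→{q8}; now {q1, q3, q4, q6, q7, q8}.
Read 'a': q1→{q3, q6}, q3→∅, q4→{q1}, q6→∅, q7→{q3}, q8→{q8}; now {q1, q3, q6, q8}.
State q3 is in {q1, q3, q6, q8}.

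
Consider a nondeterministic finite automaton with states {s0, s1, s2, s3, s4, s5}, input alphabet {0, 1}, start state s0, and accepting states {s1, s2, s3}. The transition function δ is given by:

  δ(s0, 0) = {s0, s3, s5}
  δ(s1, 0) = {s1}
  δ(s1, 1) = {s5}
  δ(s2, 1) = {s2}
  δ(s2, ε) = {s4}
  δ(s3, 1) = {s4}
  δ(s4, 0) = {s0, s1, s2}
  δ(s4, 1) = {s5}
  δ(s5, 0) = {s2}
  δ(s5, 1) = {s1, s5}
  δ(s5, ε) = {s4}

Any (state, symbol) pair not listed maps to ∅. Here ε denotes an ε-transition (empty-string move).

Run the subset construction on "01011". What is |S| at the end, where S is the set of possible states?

Start in {s0}.
Read '0': s0→{s0, s3, s5}; union {s0, s3, s5}; ε-closure = {s0, s3, s4, s5}.
Read '1': s0→∅, s3→{s4}, s4→{s5}, s5→{s1, s5}; now {s1, s4, s5}.
Read '0': s1→{s1}, s4→{s0, s1, s2}, s5→{s2}; union {s0, s1, s2}; ε-closure = {s0, s1, s2, s4}.
Read '1': s0→∅, s1→{s5}, s2→{s2}, s4→{s5}; union {s2, s5}; ε-closure = {s2, s4, s5}.
Read '1': s2→{s2}, s4→{s5}, s5→{s1, s5}; union {s1, s2, s5}; ε-closure = {s1, s2, s4, s5}.
That set has 4 states.

4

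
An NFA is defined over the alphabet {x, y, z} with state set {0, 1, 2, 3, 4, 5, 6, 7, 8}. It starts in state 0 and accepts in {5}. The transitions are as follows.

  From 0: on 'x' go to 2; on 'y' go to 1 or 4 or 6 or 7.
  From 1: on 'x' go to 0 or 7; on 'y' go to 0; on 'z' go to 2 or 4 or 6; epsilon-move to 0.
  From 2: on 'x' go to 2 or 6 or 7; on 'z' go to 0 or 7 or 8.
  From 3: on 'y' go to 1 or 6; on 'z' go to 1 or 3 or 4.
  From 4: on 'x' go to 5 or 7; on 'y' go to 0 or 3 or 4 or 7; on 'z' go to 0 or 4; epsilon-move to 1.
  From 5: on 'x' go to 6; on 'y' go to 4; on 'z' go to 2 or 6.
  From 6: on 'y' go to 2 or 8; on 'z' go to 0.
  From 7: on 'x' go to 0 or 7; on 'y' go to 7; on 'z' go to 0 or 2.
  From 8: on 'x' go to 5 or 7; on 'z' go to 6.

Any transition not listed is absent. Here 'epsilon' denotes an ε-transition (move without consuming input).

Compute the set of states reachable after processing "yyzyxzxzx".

Start in {0}.
Read 'y': 0→{1, 4, 6, 7}; union {1, 4, 6, 7}; ε-closure = {0, 1, 4, 6, 7}.
Read 'y': 0→{1, 4, 6, 7}, 1→{0}, 4→{0, 3, 4, 7}, 6→{2, 8}, 7→{7}; now {0, 1, 2, 3, 4, 6, 7, 8}.
Read 'z': 0→∅, 1→{2, 4, 6}, 2→{0, 7, 8}, 3→{1, 3, 4}, 4→{0, 4}, 6→{0}, 7→{0, 2}, 8→{6}; now {0, 1, 2, 3, 4, 6, 7, 8}.
Read 'y': 0→{1, 4, 6, 7}, 1→{0}, 2→∅, 3→{1, 6}, 4→{0, 3, 4, 7}, 6→{2, 8}, 7→{7}, 8→∅; now {0, 1, 2, 3, 4, 6, 7, 8}.
Read 'x': 0→{2}, 1→{0, 7}, 2→{2, 6, 7}, 3→∅, 4→{5, 7}, 6→∅, 7→{0, 7}, 8→{5, 7}; now {0, 2, 5, 6, 7}.
Read 'z': 0→∅, 2→{0, 7, 8}, 5→{2, 6}, 6→{0}, 7→{0, 2}; now {0, 2, 6, 7, 8}.
Read 'x': 0→{2}, 2→{2, 6, 7}, 6→∅, 7→{0, 7}, 8→{5, 7}; now {0, 2, 5, 6, 7}.
Read 'z': 0→∅, 2→{0, 7, 8}, 5→{2, 6}, 6→{0}, 7→{0, 2}; now {0, 2, 6, 7, 8}.
Read 'x': 0→{2}, 2→{2, 6, 7}, 6→∅, 7→{0, 7}, 8→{5, 7}; now {0, 2, 5, 6, 7}.

{0, 2, 5, 6, 7}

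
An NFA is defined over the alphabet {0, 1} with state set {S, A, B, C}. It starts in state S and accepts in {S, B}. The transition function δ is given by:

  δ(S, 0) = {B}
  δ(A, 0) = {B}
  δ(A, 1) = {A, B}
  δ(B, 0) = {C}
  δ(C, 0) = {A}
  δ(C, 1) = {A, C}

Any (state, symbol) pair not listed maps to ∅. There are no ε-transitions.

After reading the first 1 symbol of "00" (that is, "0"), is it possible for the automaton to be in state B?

Yes

Start in {S}.
Read '0': {S} → {B}.
State B is in {B}.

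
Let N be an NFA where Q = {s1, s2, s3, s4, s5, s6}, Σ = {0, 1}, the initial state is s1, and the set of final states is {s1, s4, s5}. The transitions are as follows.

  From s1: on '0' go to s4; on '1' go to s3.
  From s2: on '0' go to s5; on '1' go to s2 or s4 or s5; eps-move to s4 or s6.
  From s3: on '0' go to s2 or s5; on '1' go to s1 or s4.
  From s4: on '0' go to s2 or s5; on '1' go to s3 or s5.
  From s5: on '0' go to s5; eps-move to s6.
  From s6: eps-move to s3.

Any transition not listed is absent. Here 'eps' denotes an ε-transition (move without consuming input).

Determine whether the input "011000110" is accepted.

Yes

Start in {s1}.
Read '0': {s1} → {s4}.
Read '1': {s4} → {s3, s5, s6}.
Read '1': {s3, s5, s6} → {s1, s4}.
Read '0': {s1, s4} → {s2, s3, s4, s5, s6}.
Read '0': {s2, s3, s4, s5, s6} → {s2, s3, s4, s5, s6}.
Read '0': {s2, s3, s4, s5, s6} → {s2, s3, s4, s5, s6}.
Read '1': {s2, s3, s4, s5, s6} → {s1, s2, s3, s4, s5, s6}.
Read '1': {s1, s2, s3, s4, s5, s6} → {s1, s2, s3, s4, s5, s6}.
Read '0': {s1, s2, s3, s4, s5, s6} → {s2, s3, s4, s5, s6}.
The final set {s2, s3, s4, s5, s6} contains the accepting states s4, s5.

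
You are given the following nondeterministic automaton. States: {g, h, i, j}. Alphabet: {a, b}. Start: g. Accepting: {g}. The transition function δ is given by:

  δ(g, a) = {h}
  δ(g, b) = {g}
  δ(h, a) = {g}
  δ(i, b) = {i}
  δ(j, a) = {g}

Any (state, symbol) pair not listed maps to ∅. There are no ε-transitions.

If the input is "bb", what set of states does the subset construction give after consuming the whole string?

Start in {g}.
Read 'b': g→{g}; now {g}.
Read 'b': g→{g}; now {g}.

{g}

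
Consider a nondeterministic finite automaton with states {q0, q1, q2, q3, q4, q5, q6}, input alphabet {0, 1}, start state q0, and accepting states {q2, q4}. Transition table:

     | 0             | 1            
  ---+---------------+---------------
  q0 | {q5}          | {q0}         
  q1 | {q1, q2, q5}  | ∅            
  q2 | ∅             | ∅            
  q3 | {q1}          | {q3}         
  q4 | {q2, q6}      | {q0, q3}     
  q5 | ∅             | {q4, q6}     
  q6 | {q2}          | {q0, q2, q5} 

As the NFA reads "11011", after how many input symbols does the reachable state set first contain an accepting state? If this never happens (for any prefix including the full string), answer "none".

4

Start in {q0}.
Read '1': q0→{q0}; now {q0}.
Read '1': q0→{q0}; now {q0}.
Read '0': q0→{q5}; now {q5}.
Read '1': q5→{q4, q6}; now {q4, q6}.
None of the earlier sets intersect F, but {q4, q6} does.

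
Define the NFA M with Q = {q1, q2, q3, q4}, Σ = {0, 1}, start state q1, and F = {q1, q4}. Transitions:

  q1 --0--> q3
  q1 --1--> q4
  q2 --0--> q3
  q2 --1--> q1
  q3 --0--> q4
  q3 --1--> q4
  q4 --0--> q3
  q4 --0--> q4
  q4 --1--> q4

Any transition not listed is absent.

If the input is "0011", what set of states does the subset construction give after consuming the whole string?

Start in {q1}.
Read '0': q1→{q3}; now {q3}.
Read '0': q3→{q4}; now {q4}.
Read '1': q4→{q4}; now {q4}.
Read '1': q4→{q4}; now {q4}.

{q4}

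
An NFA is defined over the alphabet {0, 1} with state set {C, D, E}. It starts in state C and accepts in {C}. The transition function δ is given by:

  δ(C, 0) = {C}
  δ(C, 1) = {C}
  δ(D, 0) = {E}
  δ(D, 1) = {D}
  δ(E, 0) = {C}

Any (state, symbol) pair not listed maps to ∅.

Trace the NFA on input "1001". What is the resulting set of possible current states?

Start in {C}.
Read '1': {C} → {C}.
Read '0': {C} → {C}.
Read '0': {C} → {C}.
Read '1': {C} → {C}.

{C}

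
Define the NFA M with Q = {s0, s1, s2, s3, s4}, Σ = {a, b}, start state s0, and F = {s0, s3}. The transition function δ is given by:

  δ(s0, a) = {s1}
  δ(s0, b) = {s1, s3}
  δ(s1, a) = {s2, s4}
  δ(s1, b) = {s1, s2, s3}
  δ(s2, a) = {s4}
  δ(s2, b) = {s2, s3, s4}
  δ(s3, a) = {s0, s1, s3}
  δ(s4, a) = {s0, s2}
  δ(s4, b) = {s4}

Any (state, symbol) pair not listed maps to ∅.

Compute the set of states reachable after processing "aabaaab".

{s1, s2, s3, s4}

Start in {s0}.
Read 'a': {s0} → {s1}.
Read 'a': {s1} → {s2, s4}.
Read 'b': {s2, s4} → {s2, s3, s4}.
Read 'a': {s2, s3, s4} → {s0, s1, s2, s3, s4}.
Read 'a': {s0, s1, s2, s3, s4} → {s0, s1, s2, s3, s4}.
Read 'a': {s0, s1, s2, s3, s4} → {s0, s1, s2, s3, s4}.
Read 'b': {s0, s1, s2, s3, s4} → {s1, s2, s3, s4}.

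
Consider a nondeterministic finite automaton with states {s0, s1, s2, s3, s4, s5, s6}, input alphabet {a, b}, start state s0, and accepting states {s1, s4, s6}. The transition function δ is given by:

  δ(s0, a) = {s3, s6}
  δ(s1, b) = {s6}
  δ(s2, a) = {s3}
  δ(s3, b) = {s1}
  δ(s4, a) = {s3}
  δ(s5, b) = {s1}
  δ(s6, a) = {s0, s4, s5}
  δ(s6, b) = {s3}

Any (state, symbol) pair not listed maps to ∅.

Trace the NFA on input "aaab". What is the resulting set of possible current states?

{s1, s3}

Start in {s0}.
Read 'a': {s0} → {s3, s6}.
Read 'a': {s3, s6} → {s0, s4, s5}.
Read 'a': {s0, s4, s5} → {s3, s6}.
Read 'b': {s3, s6} → {s1, s3}.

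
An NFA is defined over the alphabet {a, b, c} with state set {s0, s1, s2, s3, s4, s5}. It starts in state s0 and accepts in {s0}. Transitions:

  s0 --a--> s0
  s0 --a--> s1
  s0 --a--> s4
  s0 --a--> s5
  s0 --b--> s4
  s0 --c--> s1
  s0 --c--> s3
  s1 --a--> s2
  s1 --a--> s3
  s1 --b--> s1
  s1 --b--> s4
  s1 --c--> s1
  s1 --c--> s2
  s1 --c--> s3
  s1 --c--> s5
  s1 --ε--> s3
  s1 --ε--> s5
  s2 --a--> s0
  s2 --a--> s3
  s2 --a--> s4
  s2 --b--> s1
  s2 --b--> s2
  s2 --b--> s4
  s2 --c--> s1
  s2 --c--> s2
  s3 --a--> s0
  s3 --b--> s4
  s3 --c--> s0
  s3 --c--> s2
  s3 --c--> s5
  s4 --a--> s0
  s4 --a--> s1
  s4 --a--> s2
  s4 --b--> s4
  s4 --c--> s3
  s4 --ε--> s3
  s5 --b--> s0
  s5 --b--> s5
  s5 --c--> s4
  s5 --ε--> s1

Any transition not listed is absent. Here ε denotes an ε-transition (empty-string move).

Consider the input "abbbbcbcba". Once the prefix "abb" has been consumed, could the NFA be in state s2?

Start in {s0}.
Read 'a': s0→{s0, s1, s4, s5}; union {s0, s1, s4, s5}; ε-closure = {s0, s1, s3, s4, s5}.
Read 'b': s0→{s4}, s1→{s1, s4}, s3→{s4}, s4→{s4}, s5→{s0, s5}; union {s0, s1, s4, s5}; ε-closure = {s0, s1, s3, s4, s5}.
Read 'b': s0→{s4}, s1→{s1, s4}, s3→{s4}, s4→{s4}, s5→{s0, s5}; union {s0, s1, s4, s5}; ε-closure = {s0, s1, s3, s4, s5}.
State s2 is not in {s0, s1, s3, s4, s5}.

No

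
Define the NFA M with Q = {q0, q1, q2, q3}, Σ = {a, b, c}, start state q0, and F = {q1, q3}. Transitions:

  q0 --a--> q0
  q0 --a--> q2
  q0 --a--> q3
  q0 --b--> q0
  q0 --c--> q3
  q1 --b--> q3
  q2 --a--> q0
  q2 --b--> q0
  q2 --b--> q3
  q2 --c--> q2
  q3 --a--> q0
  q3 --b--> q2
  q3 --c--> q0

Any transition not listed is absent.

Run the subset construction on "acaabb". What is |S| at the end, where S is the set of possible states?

3

Start in {q0}.
Read 'a': {q0} → {q0, q2, q3}.
Read 'c': {q0, q2, q3} → {q0, q2, q3}.
Read 'a': {q0, q2, q3} → {q0, q2, q3}.
Read 'a': {q0, q2, q3} → {q0, q2, q3}.
Read 'b': {q0, q2, q3} → {q0, q2, q3}.
Read 'b': {q0, q2, q3} → {q0, q2, q3}.
That set has 3 states.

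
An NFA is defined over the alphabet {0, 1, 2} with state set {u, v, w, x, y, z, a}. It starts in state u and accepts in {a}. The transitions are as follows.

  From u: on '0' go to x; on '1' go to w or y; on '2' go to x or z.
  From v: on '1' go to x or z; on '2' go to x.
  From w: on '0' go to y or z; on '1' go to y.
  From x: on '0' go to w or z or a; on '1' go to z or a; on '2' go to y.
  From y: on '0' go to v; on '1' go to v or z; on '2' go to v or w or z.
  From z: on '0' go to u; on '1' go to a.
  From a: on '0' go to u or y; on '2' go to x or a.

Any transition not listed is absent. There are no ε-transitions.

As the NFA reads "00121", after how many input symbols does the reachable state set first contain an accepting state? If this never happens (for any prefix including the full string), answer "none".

Start in {u}.
Read '0': {u} → {x}.
Read '0': {x} → {w, z, a}.
None of the earlier sets intersect F, but {w, z, a} does.

2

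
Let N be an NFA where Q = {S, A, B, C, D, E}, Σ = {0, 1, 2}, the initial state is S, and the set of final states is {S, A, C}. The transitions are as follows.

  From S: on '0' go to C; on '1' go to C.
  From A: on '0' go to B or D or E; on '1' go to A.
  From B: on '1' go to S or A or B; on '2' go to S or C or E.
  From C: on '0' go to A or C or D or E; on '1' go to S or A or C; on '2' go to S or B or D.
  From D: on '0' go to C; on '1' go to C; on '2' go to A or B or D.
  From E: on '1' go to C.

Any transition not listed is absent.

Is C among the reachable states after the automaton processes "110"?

Yes

Start in {S}.
Read '1': S→{C}; now {C}.
Read '1': C→{S, A, C}; now {S, A, C}.
Read '0': S→{C}, A→{B, D, E}, C→{A, C, D, E}; now {A, B, C, D, E}.
State C is in {A, B, C, D, E}.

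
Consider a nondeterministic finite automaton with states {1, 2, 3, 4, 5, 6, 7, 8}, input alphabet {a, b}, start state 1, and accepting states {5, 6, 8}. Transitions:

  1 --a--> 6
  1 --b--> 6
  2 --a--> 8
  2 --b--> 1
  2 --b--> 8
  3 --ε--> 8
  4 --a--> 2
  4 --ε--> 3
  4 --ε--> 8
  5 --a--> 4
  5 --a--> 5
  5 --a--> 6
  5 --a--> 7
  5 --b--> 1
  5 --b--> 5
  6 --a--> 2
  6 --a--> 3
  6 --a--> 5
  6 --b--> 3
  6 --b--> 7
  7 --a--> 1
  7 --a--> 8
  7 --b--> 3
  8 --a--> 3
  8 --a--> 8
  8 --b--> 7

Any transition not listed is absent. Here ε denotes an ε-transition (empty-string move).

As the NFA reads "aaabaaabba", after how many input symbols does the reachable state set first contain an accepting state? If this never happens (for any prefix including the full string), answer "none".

1

Start in {1}.
Read 'a': 1→{6}; now {6}.
None of the earlier sets intersect F, but {6} does.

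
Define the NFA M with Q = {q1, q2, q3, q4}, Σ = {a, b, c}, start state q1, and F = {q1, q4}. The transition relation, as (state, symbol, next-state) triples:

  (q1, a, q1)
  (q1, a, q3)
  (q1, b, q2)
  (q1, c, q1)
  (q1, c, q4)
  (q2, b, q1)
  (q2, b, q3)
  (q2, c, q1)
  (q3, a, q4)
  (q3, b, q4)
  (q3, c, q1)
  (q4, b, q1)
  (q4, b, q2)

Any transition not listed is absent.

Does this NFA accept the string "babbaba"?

No

Start in {q1}.
Read 'b': q1→{q2}; now {q2}.
Read 'a': q2→∅; now ∅.
The set is empty and remains empty for the remaining 5 symbols.
The final set ∅ contains no accepting state.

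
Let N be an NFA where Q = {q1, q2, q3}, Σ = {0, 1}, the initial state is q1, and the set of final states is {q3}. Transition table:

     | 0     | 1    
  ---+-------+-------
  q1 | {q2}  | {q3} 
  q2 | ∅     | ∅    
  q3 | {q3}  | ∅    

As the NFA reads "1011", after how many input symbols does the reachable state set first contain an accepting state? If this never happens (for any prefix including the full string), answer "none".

1

Start in {q1}.
Read '1': q1→{q3}; now {q3}.
None of the earlier sets intersect F, but {q3} does.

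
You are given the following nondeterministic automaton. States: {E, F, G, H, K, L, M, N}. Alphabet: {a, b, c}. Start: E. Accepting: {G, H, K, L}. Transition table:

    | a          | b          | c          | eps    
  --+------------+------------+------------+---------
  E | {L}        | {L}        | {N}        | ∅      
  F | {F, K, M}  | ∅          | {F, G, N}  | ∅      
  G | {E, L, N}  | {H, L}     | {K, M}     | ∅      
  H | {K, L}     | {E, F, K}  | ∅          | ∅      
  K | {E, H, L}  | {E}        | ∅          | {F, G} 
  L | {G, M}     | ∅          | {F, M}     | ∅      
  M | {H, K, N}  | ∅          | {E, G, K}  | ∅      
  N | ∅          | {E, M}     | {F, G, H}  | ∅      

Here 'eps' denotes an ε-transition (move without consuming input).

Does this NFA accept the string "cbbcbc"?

Start in {E}.
Read 'c': {E} → {N}.
Read 'b': {N} → {E, M}.
Read 'b': {E, M} → {L}.
Read 'c': {L} → {F, M}.
Read 'b': {F, M} → ∅.
The set is empty and remains empty for the remaining 1 symbol.
The final set ∅ contains no accepting state.

No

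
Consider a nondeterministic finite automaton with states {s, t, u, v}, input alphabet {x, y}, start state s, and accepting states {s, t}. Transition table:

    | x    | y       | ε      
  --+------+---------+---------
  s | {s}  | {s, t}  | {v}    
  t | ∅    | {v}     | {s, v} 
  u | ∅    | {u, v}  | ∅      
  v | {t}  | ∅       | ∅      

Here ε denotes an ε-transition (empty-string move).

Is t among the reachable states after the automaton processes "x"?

Start: ε-closure({s}) = {s, v}.
Read 'x': {s, v} → {s, t, v}.
State t is in {s, t, v}.

Yes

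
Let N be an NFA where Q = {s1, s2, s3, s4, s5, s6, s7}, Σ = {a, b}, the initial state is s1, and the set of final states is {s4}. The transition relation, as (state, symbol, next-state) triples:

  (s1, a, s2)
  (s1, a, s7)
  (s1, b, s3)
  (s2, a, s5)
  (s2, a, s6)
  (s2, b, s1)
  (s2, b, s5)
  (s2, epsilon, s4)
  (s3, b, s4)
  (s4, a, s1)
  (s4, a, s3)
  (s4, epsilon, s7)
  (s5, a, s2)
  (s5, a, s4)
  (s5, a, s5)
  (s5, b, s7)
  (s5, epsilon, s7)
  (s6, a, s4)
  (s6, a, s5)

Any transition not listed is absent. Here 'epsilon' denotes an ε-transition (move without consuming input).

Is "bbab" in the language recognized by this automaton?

Yes

Start in {s1}.
Read 'b': s1→{s3}; now {s3}.
Read 'b': s3→{s4}; union {s4}; ε-closure = {s4, s7}.
Read 'a': s4→{s1, s3}, s7→∅; now {s1, s3}.
Read 'b': s1→{s3}, s3→{s4}; union {s3, s4}; ε-closure = {s3, s4, s7}.
The final set {s3, s4, s7} contains the accepting state s4.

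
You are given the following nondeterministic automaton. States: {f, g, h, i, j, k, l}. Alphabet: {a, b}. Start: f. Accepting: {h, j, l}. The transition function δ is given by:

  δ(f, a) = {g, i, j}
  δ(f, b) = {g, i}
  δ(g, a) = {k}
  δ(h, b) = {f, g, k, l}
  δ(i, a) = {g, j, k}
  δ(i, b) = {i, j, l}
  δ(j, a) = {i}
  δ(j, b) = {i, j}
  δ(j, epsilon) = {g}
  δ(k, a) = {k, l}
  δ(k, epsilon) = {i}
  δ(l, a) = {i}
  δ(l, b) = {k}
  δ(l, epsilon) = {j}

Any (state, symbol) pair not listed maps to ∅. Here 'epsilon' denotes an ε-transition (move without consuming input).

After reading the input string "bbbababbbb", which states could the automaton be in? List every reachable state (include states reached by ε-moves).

{g, i, j, k, l}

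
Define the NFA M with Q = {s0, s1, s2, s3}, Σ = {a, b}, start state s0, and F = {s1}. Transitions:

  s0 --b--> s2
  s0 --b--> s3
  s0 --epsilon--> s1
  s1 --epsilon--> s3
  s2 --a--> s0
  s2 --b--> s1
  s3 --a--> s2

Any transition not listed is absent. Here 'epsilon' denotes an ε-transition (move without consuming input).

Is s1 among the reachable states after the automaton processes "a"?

Start: ε-closure({s0}) = {s0, s1, s3}.
Read 'a': s0→∅, s1→∅, s3→{s2}; now {s2}.
State s1 is not in {s2}.

No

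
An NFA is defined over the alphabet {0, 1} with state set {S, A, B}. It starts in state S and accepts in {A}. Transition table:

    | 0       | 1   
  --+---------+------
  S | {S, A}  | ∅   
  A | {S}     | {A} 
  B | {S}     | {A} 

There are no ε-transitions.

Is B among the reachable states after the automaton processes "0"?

No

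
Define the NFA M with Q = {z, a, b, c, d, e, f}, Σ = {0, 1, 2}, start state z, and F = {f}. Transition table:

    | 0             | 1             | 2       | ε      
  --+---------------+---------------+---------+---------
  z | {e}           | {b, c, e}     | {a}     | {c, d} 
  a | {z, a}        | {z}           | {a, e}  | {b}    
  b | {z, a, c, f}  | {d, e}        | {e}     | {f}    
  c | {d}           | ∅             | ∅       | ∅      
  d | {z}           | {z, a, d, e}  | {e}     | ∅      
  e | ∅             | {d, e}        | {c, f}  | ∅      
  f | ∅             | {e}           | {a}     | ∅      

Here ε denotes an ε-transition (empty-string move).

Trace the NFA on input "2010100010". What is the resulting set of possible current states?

{z, a, b, c, d, e, f}

Start: ε-closure({z}) = {z, c, d}.
Read '2': z→{a}, c→∅, d→{e}; union {a, e}; ε-closure = {a, b, e, f}.
Read '0': a→{z, a}, b→{z, a, c, f}, e→∅, f→∅; union {z, a, c, f}; ε-closure = {z, a, b, c, d, f}.
Read '1': z→{b, c, e}, a→{z}, b→{d, e}, c→∅, d→{z, a, d, e}, f→{e}; union {z, a, b, c, d, e}; ε-closure = {z, a, b, c, d, e, f}.
Read '0': z→{e}, a→{z, a}, b→{z, a, c, f}, c→{d}, d→{z}, e→∅, f→∅; union {z, a, c, d, e, f}; ε-closure = {z, a, b, c, d, e, f}.
Read '1': z→{b, c, e}, a→{z}, b→{d, e}, c→∅, d→{z, a, d, e}, e→{d, e}, f→{e}; union {z, a, b, c, d, e}; ε-closure = {z, a, b, c, d, e, f}.
Read '0': z→{e}, a→{z, a}, b→{z, a, c, f}, c→{d}, d→{z}, e→∅, f→∅; union {z, a, c, d, e, f}; ε-closure = {z, a, b, c, d, e, f}.
Read '0': z→{e}, a→{z, a}, b→{z, a, c, f}, c→{d}, d→{z}, e→∅, f→∅; union {z, a, c, d, e, f}; ε-closure = {z, a, b, c, d, e, f}.
Read '0': z→{e}, a→{z, a}, b→{z, a, c, f}, c→{d}, d→{z}, e→∅, f→∅; union {z, a, c, d, e, f}; ε-closure = {z, a, b, c, d, e, f}.
Read '1': z→{b, c, e}, a→{z}, b→{d, e}, c→∅, d→{z, a, d, e}, e→{d, e}, f→{e}; union {z, a, b, c, d, e}; ε-closure = {z, a, b, c, d, e, f}.
Read '0': z→{e}, a→{z, a}, b→{z, a, c, f}, c→{d}, d→{z}, e→∅, f→∅; union {z, a, c, d, e, f}; ε-closure = {z, a, b, c, d, e, f}.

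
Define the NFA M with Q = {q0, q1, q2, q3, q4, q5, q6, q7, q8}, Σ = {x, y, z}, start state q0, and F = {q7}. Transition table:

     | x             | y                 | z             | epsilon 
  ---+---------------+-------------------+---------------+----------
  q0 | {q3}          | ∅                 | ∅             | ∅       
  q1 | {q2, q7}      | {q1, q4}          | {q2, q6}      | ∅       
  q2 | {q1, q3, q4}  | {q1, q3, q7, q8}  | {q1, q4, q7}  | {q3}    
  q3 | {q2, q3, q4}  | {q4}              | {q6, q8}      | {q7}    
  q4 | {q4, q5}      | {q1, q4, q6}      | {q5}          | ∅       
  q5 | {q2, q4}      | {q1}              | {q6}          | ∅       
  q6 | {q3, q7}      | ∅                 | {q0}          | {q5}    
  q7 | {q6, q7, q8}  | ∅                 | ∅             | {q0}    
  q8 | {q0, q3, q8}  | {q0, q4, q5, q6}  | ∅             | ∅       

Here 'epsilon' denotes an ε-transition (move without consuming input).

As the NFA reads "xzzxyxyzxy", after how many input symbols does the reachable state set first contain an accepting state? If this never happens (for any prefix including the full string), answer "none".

1

Start in {q0}.
Read 'x': q0→{q3}; union {q3}; ε-closure = {q0, q3, q7}.
None of the earlier sets intersect F, but {q0, q3, q7} does.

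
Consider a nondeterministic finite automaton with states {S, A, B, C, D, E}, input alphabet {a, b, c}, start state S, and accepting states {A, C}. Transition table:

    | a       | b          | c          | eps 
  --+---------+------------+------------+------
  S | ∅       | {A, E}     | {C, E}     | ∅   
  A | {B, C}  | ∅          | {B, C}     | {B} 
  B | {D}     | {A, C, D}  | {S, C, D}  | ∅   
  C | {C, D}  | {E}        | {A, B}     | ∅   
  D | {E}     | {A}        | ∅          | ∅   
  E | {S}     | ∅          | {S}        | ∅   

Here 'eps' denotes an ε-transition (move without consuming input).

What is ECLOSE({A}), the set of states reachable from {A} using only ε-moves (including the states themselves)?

Begin with {A}.
ε-move A → B; add B.

{A, B}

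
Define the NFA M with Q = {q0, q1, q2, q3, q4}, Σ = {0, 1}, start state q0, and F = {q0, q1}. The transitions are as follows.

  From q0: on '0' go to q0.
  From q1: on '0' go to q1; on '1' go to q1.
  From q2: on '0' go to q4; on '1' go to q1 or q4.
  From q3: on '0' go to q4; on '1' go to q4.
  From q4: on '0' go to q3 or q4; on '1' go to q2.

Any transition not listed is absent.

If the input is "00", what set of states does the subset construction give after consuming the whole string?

{q0}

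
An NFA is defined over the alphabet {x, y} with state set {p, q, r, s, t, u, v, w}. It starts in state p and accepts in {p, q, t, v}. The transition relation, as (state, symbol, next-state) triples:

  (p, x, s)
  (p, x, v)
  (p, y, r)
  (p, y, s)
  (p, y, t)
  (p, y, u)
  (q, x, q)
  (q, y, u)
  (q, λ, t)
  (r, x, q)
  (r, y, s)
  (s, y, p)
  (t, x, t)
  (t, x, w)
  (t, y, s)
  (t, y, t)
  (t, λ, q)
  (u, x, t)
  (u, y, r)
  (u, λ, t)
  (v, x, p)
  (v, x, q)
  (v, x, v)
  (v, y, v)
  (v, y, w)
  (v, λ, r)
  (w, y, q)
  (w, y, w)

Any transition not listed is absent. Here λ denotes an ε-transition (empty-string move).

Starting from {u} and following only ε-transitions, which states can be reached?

Begin with {u}.
ε-move u → t; add t.
ε-move t → q; add q.

{q, t, u}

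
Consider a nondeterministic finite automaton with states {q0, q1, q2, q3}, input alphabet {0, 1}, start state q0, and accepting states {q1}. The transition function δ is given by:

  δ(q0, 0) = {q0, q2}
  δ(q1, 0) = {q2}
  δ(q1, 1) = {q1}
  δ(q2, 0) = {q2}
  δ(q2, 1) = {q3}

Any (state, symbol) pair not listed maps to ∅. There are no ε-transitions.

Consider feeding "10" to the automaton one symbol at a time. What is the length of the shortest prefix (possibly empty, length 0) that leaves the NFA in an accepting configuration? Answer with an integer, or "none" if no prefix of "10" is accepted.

Start in {q0}.
Read '1': q0→∅; now ∅.
The set is empty and remains empty for the remaining 1 symbol.
No reachable set along the way intersects F.

none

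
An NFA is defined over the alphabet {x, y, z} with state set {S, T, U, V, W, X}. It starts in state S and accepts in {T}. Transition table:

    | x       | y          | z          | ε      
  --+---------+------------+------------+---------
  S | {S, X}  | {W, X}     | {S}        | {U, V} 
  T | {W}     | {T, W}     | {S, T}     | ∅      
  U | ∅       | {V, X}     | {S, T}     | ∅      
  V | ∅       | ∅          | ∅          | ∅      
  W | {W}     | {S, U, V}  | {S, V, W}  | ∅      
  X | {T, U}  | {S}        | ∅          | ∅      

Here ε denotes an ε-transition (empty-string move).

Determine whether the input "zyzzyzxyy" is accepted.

No

Start: ε-closure({S}) = {S, U, V}.
Read 'z': S→{S}, U→{S, T}, V→∅; union {S, T}; ε-closure = {S, T, U, V}.
Read 'y': S→{W, X}, T→{T, W}, U→{V, X}, V→∅; now {T, V, W, X}.
Read 'z': T→{S, T}, V→∅, W→{S, V, W}, X→∅; union {S, T, V, W}; ε-closure = {S, T, U, V, W}.
Read 'z': S→{S}, T→{S, T}, U→{S, T}, V→∅, W→{S, V, W}; union {S, T, V, W}; ε-closure = {S, T, U, V, W}.
Read 'y': S→{W, X}, T→{T, W}, U→{V, X}, V→∅, W→{S, U, V}; now {S, T, U, V, W, X}.
Read 'z': S→{S}, T→{S, T}, U→{S, T}, V→∅, W→{S, V, W}, X→∅; union {S, T, V, W}; ε-closure = {S, T, U, V, W}.
Read 'x': S→{S, X}, T→{W}, U→∅, V→∅, W→{W}; union {S, W, X}; ε-closure = {S, U, V, W, X}.
Read 'y': S→{W, X}, U→{V, X}, V→∅, W→{S, U, V}, X→{S}; now {S, U, V, W, X}.
Read 'y': S→{W, X}, U→{V, X}, V→∅, W→{S, U, V}, X→{S}; now {S, U, V, W, X}.
The final set {S, U, V, W, X} contains no accepting state.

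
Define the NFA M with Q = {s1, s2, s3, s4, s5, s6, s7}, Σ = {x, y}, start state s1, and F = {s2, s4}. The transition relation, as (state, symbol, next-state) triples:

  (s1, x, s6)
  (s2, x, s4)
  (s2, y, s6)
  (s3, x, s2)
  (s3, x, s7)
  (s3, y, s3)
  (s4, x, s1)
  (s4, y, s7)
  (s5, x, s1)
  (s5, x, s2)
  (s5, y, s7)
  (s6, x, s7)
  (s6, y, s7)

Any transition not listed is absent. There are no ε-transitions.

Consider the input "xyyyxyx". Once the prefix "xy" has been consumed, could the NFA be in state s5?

Start in {s1}.
Read 'x': {s1} → {s6}.
Read 'y': {s6} → {s7}.
State s5 is not in {s7}.

No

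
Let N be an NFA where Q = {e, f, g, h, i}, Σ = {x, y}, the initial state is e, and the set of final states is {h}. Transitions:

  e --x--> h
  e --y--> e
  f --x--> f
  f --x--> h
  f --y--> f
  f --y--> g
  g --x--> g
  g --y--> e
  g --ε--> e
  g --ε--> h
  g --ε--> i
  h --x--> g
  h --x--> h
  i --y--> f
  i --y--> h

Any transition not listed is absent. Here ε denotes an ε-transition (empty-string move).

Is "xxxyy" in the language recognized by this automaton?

Start in {e}.
Read 'x': e→{h}; now {h}.
Read 'x': h→{g, h}; union {g, h}; ε-closure = {e, g, h, i}.
Read 'x': e→{h}, g→{g}, h→{g, h}, i→∅; union {g, h}; ε-closure = {e, g, h, i}.
Read 'y': e→{e}, g→{e}, h→∅, i→{f, h}; now {e, f, h}.
Read 'y': e→{e}, f→{f, g}, h→∅; union {e, f, g}; ε-closure = {e, f, g, h, i}.
The final set {e, f, g, h, i} contains the accepting state h.

Yes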